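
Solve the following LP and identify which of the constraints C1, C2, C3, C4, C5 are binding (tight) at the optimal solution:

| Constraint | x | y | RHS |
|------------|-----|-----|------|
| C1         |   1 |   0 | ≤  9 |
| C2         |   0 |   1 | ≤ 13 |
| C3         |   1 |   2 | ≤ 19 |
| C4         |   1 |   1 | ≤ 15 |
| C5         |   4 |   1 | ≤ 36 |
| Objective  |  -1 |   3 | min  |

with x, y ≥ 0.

At x = 9, y = 0, compute slack b - a·x for each constraint:
  C1: 9 − 9 = 0  (binding)
  C2: 13 − 0 = 13  (slack)
  C3: 19 − 9 = 10  (slack)
  C4: 15 − 9 = 6  (slack)
  C5: 36 − 36 = 0  (binding)

Optimal: x = 9, y = 0
Binding: C1, C5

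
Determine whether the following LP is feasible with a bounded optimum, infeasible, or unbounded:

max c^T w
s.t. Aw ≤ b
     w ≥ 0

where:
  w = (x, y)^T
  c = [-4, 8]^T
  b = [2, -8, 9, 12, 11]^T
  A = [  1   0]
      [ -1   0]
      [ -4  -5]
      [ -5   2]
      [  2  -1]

Infeasible (no feasible solution exists)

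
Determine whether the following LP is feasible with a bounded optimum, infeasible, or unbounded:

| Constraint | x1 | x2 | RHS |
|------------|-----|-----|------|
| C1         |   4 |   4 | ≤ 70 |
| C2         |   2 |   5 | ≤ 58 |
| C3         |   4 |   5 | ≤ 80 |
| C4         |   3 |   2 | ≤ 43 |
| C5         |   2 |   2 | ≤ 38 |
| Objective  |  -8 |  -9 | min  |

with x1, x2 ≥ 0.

Feasible with a bounded optimal solution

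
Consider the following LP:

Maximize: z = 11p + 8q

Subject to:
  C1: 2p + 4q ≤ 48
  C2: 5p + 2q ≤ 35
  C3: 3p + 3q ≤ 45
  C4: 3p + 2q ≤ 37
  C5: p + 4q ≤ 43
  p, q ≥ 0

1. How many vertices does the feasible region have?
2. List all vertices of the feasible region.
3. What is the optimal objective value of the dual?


1. 4
2. (0, 0), (7, 0), (3, 10), (0, 10.75)
3. 113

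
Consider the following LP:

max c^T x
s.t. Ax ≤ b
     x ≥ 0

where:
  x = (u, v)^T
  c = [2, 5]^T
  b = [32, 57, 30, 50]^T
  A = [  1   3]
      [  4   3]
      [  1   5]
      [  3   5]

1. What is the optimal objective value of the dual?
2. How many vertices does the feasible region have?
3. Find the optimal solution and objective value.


1. 40
2. 5
3. u = 10, v = 4, z = 40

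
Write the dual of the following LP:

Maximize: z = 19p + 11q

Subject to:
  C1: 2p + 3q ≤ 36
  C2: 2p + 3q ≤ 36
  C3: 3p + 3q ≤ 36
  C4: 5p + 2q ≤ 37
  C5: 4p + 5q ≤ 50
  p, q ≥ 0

Primal max cᵀx s.t. Ax ≤ b, x ≥ 0  →  Dual min bᵀy s.t. Aᵀy ≥ c, y ≥ 0.

Minimize: z = 36y1 + 36y2 + 36y3 + 37y4 + 50y5

Subject to:
  2y1 + 2y2 + 3y3 + 5y4 + 4y5 ≥ 19
  3y1 + 3y2 + 3y3 + 2y4 + 5y5 ≥ 11
  y1, y2, y3, y4, y5 ≥ 0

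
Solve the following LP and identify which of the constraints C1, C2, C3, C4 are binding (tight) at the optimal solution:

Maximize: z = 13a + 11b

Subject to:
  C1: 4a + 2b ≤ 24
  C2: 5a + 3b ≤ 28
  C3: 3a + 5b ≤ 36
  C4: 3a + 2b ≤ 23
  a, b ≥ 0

At a = 2, b = 6, compute slack b - a·x for each constraint:
  C1: 24 − 20 = 4  (slack)
  C2: 28 − 28 = 0  (binding)
  C3: 36 − 36 = 0  (binding)
  C4: 23 − 18 = 5  (slack)

Optimal: a = 2, b = 6
Binding: C2, C3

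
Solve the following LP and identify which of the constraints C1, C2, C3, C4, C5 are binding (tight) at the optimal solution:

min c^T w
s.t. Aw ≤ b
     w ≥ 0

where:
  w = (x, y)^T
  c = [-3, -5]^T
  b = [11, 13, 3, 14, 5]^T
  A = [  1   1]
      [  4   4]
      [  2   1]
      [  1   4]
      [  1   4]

At x = 1, y = 1, compute slack b - a·x for each constraint:
  C1: 11 − 2 = 9  (slack)
  C2: 13 − 8 = 5  (slack)
  C3: 3 − 3 = 0  (binding)
  C4: 14 − 5 = 9  (slack)
  C5: 5 − 5 = 0  (binding)

Optimal: x = 1, y = 1
Binding: C3, C5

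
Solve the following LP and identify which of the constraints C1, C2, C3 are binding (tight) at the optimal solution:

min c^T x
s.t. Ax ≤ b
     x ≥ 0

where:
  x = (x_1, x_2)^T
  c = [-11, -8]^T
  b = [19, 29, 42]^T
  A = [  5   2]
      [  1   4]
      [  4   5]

At x_1 = 1, x_2 = 7, compute slack b - a·x for each constraint:
  C1: 19 − 19 = 0  (binding)
  C2: 29 − 29 = 0  (binding)
  C3: 42 − 39 = 3  (slack)

Optimal: x_1 = 1, x_2 = 7
Binding: C1, C2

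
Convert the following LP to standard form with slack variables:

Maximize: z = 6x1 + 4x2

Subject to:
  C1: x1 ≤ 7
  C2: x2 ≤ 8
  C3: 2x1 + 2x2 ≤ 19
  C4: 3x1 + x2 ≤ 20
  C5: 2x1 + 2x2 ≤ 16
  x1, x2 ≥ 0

max z = 6x1 + 4x2

s.t.
  x1 + s1 = 7
  x2 + s2 = 8
  2x1 + 2x2 + s3 = 19
  3x1 + x2 + s4 = 20
  2x1 + 2x2 + s5 = 16
  x1, x2, s1, s2, s3, s4, s5 ≥ 0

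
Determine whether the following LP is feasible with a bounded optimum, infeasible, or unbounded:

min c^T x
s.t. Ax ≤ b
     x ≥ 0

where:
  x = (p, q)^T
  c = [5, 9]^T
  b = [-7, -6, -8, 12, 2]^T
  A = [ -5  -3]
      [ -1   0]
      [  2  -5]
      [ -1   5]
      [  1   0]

Infeasible (no feasible solution exists)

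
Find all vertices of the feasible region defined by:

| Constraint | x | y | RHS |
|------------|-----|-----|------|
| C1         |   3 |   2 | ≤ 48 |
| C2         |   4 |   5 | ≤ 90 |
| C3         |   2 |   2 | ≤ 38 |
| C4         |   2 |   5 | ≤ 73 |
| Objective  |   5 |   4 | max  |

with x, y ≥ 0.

(0, 0), (16, 0), (10, 9), (7.333, 11.67), (0, 14.6)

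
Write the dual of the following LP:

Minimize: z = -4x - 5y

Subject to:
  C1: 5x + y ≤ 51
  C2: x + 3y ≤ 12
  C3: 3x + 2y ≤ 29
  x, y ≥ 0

Primal min cᵀx s.t. Ax ≤ b, x ≥ 0  →  Dual max −bᵀy s.t. Aᵀy ≥ −c, y ≥ 0.

Maximize: z = -51y1 - 12y2 - 29y3

Subject to:
  5y1 + y2 + 3y3 ≥ 4
  y1 + 3y2 + 2y3 ≥ 5
  y1, y2, y3 ≥ 0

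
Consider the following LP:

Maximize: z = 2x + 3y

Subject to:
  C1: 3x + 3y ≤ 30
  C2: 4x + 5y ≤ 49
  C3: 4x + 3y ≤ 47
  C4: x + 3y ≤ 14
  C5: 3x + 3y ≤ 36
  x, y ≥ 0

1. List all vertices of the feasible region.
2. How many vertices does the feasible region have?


1. (0, 0), (10, 0), (8, 2), (0, 4.667)
2. 4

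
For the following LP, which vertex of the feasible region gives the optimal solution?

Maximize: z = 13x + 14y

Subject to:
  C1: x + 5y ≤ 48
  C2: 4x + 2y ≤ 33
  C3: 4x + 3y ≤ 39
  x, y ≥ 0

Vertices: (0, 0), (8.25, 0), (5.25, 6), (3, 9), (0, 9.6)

Evaluate the objective at each vertex of the feasible region:
  z(0, 0) = 0
  z(8.25, 0) = 107.2
  z(5.25, 6) = 152.2
  z(3, 9) = 165  ←
  z(0, 9.6) = 134.4
The maximum is at x = 3, y = 9.

(3, 9)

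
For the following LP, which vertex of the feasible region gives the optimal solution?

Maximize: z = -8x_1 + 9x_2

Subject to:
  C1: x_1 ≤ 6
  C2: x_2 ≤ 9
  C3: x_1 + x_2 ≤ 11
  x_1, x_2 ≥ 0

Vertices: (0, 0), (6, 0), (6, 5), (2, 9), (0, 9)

Evaluate the objective at each vertex of the feasible region:
  z(0, 0) = 0
  z(6, 0) = -48
  z(6, 5) = -3
  z(2, 9) = 65
  z(0, 9) = 81  ←
The maximum is at x_1 = 0, x_2 = 9.

(0, 9)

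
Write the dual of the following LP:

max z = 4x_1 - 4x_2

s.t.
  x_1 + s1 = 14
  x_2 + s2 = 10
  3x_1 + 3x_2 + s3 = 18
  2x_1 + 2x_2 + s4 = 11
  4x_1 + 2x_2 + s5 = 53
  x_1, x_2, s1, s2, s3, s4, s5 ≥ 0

Primal max cᵀx s.t. Ax ≤ b, x ≥ 0  →  Dual min bᵀy s.t. Aᵀy ≥ c, y ≥ 0.

Minimize: z = 14y1 + 10y2 + 18y3 + 11y4 + 53y5

Subject to:
  y1 + 3y3 + 2y4 + 4y5 ≥ 4
  y2 + 3y3 + 2y4 + 2y5 ≥ -4
  y1, y2, y3, y4, y5 ≥ 0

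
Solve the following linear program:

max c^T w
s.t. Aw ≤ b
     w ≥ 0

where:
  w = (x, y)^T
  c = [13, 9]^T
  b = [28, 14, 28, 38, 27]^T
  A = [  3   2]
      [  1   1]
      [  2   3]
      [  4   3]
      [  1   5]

Evaluate the objective at each vertex of the feasible region:
  z(0, 0) = 0
  z(9.333, 0) = 121.3
  z(8, 2) = 122  ←
  z(6.412, 4.118) = 120.4
  z(0, 5.4) = 48.6
The maximum is at x = 8, y = 2.

x = 8, y = 2, z = 122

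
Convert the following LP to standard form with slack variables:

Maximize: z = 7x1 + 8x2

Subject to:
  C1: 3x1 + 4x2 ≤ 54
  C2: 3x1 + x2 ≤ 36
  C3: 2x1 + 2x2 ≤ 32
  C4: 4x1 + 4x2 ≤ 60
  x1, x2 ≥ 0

max z = 7x1 + 8x2

s.t.
  3x1 + 4x2 + s1 = 54
  3x1 + x2 + s2 = 36
  2x1 + 2x2 + s3 = 32
  4x1 + 4x2 + s4 = 60
  x1, x2, s1, s2, s3, s4 ≥ 0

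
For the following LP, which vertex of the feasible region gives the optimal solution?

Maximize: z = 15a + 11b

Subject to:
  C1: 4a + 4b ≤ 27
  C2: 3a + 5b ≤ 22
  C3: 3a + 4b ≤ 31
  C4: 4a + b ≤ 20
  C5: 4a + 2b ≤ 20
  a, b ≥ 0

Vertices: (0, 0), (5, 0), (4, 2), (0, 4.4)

Evaluate the objective at each vertex of the feasible region:
  z(0, 0) = 0
  z(5, 0) = 75
  z(4, 2) = 82  ←
  z(0, 4.4) = 48.4
The maximum is at a = 4, b = 2.

(4, 2)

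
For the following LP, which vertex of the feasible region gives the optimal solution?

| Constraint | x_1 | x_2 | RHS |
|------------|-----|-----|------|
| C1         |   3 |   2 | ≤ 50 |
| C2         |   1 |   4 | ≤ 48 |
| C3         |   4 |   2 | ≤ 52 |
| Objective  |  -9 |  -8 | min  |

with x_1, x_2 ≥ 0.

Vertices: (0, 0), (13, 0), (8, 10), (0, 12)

Evaluate the objective at each vertex of the feasible region:
  z(0, 0) = 0
  z(13, 0) = -117
  z(8, 10) = -152  ←
  z(0, 12) = -96
The minimum is at x_1 = 8, x_2 = 10.

(8, 10)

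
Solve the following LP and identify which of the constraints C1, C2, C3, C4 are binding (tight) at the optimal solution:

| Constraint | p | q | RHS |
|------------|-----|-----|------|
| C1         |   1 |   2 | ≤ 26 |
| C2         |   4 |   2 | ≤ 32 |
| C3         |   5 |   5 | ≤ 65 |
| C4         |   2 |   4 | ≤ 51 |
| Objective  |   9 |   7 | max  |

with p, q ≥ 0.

At p = 3, q = 10, compute slack b - a·x for each constraint:
  C1: 26 − 23 = 3  (slack)
  C2: 32 − 32 = 0  (binding)
  C3: 65 − 65 = 0  (binding)
  C4: 51 − 46 = 5  (slack)

Optimal: p = 3, q = 10
Binding: C2, C3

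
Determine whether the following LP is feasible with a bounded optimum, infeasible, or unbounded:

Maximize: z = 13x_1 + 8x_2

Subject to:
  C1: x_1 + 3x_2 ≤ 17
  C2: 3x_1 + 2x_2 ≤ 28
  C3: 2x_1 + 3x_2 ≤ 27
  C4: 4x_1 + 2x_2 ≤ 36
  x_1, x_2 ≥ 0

Feasible with a bounded optimal solution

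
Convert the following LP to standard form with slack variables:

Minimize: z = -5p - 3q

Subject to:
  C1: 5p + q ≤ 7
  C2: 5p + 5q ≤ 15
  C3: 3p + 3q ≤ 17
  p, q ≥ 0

min z = -5p - 3q

s.t.
  5p + q + s1 = 7
  5p + 5q + s2 = 15
  3p + 3q + s3 = 17
  p, q, s1, s2, s3 ≥ 0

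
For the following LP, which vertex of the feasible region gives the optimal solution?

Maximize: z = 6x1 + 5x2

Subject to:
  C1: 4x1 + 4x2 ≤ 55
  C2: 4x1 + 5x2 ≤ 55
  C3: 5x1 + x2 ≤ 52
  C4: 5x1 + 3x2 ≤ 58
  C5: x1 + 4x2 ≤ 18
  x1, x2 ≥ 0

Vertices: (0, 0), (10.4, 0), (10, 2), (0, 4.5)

Evaluate the objective at each vertex of the feasible region:
  z(0, 0) = 0
  z(10.4, 0) = 62.4
  z(10, 2) = 70  ←
  z(0, 4.5) = 22.5
The maximum is at x1 = 10, x2 = 2.

(10, 2)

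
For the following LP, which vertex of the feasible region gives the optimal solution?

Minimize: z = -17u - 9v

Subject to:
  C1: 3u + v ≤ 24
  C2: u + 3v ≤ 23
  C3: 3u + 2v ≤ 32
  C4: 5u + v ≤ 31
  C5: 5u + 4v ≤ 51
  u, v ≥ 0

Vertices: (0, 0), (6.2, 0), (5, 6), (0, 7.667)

Evaluate the objective at each vertex of the feasible region:
  z(0, 0) = 0
  z(6.2, 0) = -105.4
  z(5, 6) = -139  ←
  z(0, 7.667) = -69
The minimum is at u = 5, v = 6.

(5, 6)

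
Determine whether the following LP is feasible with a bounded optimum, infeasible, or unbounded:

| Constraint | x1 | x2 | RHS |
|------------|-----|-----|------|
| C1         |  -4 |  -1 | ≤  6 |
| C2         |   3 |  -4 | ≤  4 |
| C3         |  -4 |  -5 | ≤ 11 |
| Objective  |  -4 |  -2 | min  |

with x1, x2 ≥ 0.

Unbounded (objective can decrease without bound)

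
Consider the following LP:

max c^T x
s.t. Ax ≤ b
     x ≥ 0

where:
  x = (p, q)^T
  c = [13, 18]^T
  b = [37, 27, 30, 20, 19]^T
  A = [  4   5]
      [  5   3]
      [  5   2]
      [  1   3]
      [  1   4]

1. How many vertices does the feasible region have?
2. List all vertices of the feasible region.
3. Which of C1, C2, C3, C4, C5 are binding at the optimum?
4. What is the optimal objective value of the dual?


1. 4
2. (0, 0), (5.4, 0), (3, 4), (0, 4.75)
3. C2, C5
4. 111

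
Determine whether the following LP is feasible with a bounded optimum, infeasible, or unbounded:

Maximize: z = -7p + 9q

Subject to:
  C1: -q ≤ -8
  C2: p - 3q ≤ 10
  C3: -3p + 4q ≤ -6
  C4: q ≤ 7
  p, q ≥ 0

Infeasible (no feasible solution exists)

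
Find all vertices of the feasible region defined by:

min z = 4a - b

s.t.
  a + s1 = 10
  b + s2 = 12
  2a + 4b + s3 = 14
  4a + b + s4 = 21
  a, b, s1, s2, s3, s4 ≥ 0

(0, 0), (5.25, 0), (5, 1), (0, 3.5)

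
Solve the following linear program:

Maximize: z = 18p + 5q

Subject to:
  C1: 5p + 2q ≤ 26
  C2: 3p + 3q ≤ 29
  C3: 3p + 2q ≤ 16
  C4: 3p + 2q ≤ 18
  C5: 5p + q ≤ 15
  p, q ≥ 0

Evaluate the objective at each vertex of the feasible region:
  z(0, 0) = 0
  z(3, 0) = 54
  z(2, 5) = 61  ←
  z(0, 8) = 40
The maximum is at p = 2, q = 5.

p = 2, q = 5, z = 61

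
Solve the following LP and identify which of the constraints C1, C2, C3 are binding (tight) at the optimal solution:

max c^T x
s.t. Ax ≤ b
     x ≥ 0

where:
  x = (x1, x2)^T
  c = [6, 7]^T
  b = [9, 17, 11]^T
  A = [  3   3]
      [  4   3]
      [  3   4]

At x1 = 1, x2 = 2, compute slack b - a·x for each constraint:
  C1: 9 − 9 = 0  (binding)
  C2: 17 − 10 = 7  (slack)
  C3: 11 − 11 = 0  (binding)

Optimal: x1 = 1, x2 = 2
Binding: C1, C3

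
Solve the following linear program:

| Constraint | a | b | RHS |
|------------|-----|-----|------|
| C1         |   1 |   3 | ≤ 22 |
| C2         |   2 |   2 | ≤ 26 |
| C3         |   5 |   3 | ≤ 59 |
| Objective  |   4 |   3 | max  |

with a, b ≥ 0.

Evaluate the objective at each vertex of the feasible region:
  z(0, 0) = 0
  z(11.8, 0) = 47.2
  z(10, 3) = 49  ←
  z(8.5, 4.5) = 47.5
  z(0, 7.333) = 22
The maximum is at a = 10, b = 3.

a = 10, b = 3, z = 49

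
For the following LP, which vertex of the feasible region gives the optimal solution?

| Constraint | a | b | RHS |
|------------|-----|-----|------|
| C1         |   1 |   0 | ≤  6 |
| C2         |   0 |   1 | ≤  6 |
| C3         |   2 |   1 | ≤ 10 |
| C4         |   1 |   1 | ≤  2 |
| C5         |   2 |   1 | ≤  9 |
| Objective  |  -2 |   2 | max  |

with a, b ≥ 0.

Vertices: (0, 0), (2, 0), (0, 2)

Evaluate the objective at each vertex of the feasible region:
  z(0, 0) = 0
  z(2, 0) = -4
  z(0, 2) = 4  ←
The maximum is at a = 0, b = 2.

(0, 2)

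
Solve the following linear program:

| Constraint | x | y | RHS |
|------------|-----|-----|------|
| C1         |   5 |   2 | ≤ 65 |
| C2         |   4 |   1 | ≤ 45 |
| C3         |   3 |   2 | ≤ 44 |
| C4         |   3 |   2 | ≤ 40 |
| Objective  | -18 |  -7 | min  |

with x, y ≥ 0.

Evaluate the objective at each vertex of the feasible region:
  z(0, 0) = 0
  z(11.25, 0) = -202.5
  z(10, 5) = -215  ←
  z(0, 20) = -140
The minimum is at x = 10, y = 5.

x = 10, y = 5, z = -215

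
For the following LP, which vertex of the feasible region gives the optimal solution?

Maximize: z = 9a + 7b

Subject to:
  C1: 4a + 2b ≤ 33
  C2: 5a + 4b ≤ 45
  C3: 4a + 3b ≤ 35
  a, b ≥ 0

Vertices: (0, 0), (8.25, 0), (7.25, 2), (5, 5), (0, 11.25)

Evaluate the objective at each vertex of the feasible region:
  z(0, 0) = 0
  z(8.25, 0) = 74.25
  z(7.25, 2) = 79.25
  z(5, 5) = 80  ←
  z(0, 11.25) = 78.75
The maximum is at a = 5, b = 5.

(5, 5)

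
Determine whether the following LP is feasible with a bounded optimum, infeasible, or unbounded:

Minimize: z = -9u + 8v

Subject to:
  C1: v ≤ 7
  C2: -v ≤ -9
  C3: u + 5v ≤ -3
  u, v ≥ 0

Infeasible (no feasible solution exists)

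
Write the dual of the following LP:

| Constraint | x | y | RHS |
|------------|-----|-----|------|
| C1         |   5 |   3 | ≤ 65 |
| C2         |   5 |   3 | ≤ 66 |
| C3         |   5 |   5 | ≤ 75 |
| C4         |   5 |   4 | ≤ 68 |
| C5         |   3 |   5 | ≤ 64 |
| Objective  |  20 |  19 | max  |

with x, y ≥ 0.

Primal max cᵀx s.t. Ax ≤ b, x ≥ 0  →  Dual min bᵀy s.t. Aᵀy ≥ c, y ≥ 0.

Minimize: z = 65y1 + 66y2 + 75y3 + 68y4 + 64y5

Subject to:
  5y1 + 5y2 + 5y3 + 5y4 + 3y5 ≥ 20
  3y1 + 3y2 + 5y3 + 4y4 + 5y5 ≥ 19
  y1, y2, y3, y4, y5 ≥ 0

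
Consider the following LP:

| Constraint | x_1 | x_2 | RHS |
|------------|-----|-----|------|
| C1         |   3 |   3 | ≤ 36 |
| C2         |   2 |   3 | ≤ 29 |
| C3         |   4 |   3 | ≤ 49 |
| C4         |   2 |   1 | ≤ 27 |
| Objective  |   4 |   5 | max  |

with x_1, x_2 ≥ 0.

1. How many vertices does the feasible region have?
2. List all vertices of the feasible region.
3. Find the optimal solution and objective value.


1. 4
2. (0, 0), (12, 0), (7, 5), (0, 9.667)
3. x_1 = 7, x_2 = 5, z = 53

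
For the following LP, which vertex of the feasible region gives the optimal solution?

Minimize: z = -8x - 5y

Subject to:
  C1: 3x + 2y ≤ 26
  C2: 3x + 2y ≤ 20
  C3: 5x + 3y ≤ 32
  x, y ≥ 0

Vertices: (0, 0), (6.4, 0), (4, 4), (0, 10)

Evaluate the objective at each vertex of the feasible region:
  z(0, 0) = 0
  z(6.4, 0) = -51.2
  z(4, 4) = -52  ←
  z(0, 10) = -50
The minimum is at x = 4, y = 4.

(4, 4)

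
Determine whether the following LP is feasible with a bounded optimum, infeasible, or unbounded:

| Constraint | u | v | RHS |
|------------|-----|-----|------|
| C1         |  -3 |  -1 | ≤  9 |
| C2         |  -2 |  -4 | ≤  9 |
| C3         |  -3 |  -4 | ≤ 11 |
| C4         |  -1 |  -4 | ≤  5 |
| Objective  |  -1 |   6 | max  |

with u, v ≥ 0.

Unbounded (objective can increase without bound)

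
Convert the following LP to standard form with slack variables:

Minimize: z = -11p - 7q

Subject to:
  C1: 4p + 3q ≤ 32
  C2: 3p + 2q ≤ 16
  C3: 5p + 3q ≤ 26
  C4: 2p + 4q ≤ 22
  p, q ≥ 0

min z = -11p - 7q

s.t.
  4p + 3q + s1 = 32
  3p + 2q + s2 = 16
  5p + 3q + s3 = 26
  2p + 4q + s4 = 22
  p, q, s1, s2, s3, s4 ≥ 0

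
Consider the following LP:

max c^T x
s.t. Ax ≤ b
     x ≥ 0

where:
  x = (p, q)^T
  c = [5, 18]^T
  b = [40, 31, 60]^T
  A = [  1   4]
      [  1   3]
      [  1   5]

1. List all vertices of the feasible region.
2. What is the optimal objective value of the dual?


1. (0, 0), (31, 0), (4, 9), (0, 10)
2. 182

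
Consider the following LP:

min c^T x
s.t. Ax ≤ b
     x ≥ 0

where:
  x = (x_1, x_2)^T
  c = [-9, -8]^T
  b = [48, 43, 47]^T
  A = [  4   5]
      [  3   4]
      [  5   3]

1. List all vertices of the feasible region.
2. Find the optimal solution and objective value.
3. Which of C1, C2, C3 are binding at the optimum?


1. (0, 0), (9.4, 0), (7, 4), (0, 9.6)
2. x_1 = 7, x_2 = 4, z = -95
3. C1, C3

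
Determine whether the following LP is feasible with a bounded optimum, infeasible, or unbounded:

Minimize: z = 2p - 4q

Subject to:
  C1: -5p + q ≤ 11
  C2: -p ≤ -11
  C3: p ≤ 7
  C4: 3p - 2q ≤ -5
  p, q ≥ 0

Infeasible (no feasible solution exists)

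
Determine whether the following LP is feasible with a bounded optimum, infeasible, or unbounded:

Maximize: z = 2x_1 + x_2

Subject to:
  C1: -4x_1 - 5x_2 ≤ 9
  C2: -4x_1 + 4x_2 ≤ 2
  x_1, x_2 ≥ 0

Unbounded (objective can increase without bound)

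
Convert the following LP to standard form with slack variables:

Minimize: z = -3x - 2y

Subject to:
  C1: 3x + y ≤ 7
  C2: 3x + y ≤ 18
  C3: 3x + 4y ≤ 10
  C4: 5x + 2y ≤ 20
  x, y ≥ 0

min z = -3x - 2y

s.t.
  3x + y + s1 = 7
  3x + y + s2 = 18
  3x + 4y + s3 = 10
  5x + 2y + s4 = 20
  x, y, s1, s2, s3, s4 ≥ 0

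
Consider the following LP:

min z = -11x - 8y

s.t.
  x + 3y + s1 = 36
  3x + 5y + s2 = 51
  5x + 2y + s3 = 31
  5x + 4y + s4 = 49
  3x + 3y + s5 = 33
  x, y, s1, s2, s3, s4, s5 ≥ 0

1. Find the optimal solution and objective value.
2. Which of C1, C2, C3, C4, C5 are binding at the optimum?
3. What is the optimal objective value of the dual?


1. x = 3, y = 8, z = -97
2. C3, C5
3. -97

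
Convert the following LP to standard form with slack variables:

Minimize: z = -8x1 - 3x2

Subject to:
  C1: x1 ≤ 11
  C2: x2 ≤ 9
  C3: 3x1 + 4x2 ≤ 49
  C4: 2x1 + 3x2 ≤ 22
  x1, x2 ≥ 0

min z = -8x1 - 3x2

s.t.
  x1 + s1 = 11
  x2 + s2 = 9
  3x1 + 4x2 + s3 = 49
  2x1 + 3x2 + s4 = 22
  x1, x2, s1, s2, s3, s4 ≥ 0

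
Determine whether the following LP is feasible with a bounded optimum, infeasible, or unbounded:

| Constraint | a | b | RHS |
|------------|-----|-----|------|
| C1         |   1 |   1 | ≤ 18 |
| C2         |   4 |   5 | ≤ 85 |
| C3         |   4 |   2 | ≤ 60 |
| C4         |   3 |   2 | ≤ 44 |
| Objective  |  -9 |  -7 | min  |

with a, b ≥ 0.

Feasible with a bounded optimal solution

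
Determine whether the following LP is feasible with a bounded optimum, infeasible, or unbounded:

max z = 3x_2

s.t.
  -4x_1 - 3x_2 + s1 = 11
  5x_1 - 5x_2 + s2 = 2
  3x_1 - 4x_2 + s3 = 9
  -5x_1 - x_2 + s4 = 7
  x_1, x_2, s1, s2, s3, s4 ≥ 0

Unbounded (objective can increase without bound)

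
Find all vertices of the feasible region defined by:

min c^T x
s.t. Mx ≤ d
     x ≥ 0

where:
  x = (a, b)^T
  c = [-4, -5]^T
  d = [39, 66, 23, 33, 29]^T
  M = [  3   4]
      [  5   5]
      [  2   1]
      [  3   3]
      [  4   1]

(0, 0), (7.25, 0), (6, 5), (5, 6), (0, 9.75)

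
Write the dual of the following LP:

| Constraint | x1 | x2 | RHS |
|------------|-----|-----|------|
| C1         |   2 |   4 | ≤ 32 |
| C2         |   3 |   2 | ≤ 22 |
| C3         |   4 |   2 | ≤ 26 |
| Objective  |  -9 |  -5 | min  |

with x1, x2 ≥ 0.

Primal min cᵀx s.t. Ax ≤ b, x ≥ 0  →  Dual max −bᵀy s.t. Aᵀy ≥ −c, y ≥ 0.

Maximize: z = -32y1 - 22y2 - 26y3

Subject to:
  2y1 + 3y2 + 4y3 ≥ 9
  4y1 + 2y2 + 2y3 ≥ 5
  y1, y2, y3 ≥ 0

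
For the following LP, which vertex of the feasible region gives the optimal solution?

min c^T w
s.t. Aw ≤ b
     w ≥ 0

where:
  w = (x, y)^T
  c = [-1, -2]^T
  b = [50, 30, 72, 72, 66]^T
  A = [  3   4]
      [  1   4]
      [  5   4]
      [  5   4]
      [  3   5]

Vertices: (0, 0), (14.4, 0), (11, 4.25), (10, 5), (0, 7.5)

Evaluate the objective at each vertex of the feasible region:
  z(0, 0) = 0
  z(14.4, 0) = -14.4
  z(11, 4.25) = -19.5
  z(10, 5) = -20  ←
  z(0, 7.5) = -15
The minimum is at x = 10, y = 5.

(10, 5)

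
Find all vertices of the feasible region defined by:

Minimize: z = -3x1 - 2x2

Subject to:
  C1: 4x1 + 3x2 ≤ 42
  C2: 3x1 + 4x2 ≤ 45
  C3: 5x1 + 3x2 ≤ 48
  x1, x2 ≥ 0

(0, 0), (9.6, 0), (6, 6), (4.714, 7.714), (0, 11.25)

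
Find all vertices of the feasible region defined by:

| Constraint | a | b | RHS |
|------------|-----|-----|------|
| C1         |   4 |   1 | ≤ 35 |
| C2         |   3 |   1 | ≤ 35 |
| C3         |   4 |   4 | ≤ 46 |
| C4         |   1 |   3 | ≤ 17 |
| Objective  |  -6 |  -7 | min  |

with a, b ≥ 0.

(0, 0), (8.75, 0), (8, 3), (0, 5.667)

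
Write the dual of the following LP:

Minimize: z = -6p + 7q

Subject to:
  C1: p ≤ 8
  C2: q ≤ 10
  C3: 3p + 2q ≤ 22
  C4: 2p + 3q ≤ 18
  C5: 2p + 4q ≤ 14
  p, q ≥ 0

Primal min cᵀx s.t. Ax ≤ b, x ≥ 0  →  Dual max −bᵀy s.t. Aᵀy ≥ −c, y ≥ 0.

Maximize: z = -8y1 - 10y2 - 22y3 - 18y4 - 14y5

Subject to:
  y1 + 3y3 + 2y4 + 2y5 ≥ 6
  y2 + 2y3 + 3y4 + 4y5 ≥ -7
  y1, y2, y3, y4, y5 ≥ 0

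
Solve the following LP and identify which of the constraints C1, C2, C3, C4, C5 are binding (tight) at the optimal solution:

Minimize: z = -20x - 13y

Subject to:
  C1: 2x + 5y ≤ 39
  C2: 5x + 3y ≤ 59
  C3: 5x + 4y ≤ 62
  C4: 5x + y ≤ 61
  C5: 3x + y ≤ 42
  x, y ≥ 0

At x = 10, y = 3, compute slack b - a·x for each constraint:
  C1: 39 − 35 = 4  (slack)
  C2: 59 − 59 = 0  (binding)
  C3: 62 − 62 = 0  (binding)
  C4: 61 − 53 = 8  (slack)
  C5: 42 − 33 = 9  (slack)

Optimal: x = 10, y = 3
Binding: C2, C3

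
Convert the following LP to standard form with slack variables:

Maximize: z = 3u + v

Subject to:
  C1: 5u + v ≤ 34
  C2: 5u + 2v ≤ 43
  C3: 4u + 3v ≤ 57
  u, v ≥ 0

max z = 3u + v

s.t.
  5u + v + s1 = 34
  5u + 2v + s2 = 43
  4u + 3v + s3 = 57
  u, v, s1, s2, s3 ≥ 0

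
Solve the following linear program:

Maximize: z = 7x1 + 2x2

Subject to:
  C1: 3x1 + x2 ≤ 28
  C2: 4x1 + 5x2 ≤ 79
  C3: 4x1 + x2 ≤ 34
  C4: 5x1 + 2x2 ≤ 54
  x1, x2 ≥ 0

Evaluate the objective at each vertex of the feasible region:
  z(0, 0) = 0
  z(8.5, 0) = 59.5
  z(6, 10) = 62  ←
  z(5.545, 11.36) = 61.55
  z(0, 15.8) = 31.6
The maximum is at x1 = 6, x2 = 10.

x1 = 6, x2 = 10, z = 62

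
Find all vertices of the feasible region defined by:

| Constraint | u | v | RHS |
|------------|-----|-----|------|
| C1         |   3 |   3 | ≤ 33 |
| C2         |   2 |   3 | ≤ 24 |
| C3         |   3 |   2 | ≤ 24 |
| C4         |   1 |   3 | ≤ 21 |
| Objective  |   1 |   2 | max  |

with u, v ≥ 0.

(0, 0), (8, 0), (4.8, 4.8), (3, 6), (0, 7)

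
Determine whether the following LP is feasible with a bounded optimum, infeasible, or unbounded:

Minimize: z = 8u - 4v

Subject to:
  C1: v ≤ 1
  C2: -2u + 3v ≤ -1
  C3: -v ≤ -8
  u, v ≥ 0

Infeasible (no feasible solution exists)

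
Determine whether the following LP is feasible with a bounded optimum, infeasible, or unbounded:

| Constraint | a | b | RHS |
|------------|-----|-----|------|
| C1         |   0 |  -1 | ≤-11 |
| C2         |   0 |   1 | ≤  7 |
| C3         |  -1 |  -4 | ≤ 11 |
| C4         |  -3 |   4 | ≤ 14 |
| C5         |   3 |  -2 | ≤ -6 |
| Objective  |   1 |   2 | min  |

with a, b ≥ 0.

Infeasible (no feasible solution exists)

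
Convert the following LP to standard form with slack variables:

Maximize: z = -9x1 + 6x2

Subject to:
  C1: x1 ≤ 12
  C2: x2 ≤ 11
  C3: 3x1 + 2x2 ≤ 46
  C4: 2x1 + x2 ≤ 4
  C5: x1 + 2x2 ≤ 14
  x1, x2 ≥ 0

max z = -9x1 + 6x2

s.t.
  x1 + s1 = 12
  x2 + s2 = 11
  3x1 + 2x2 + s3 = 46
  2x1 + x2 + s4 = 4
  x1 + 2x2 + s5 = 14
  x1, x2, s1, s2, s3, s4, s5 ≥ 0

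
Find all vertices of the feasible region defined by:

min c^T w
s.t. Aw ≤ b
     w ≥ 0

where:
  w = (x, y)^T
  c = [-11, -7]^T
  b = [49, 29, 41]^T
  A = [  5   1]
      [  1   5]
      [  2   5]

(0, 0), (9.8, 0), (9, 4), (0, 5.8)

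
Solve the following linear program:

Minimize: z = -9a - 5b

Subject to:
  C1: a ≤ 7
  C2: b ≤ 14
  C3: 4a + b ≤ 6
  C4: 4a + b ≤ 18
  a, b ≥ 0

Evaluate the objective at each vertex of the feasible region:
  z(0, 0) = 0
  z(1.5, 0) = -13.5
  z(0, 6) = -30  ←
The minimum is at a = 0, b = 6.

a = 0, b = 6, z = -30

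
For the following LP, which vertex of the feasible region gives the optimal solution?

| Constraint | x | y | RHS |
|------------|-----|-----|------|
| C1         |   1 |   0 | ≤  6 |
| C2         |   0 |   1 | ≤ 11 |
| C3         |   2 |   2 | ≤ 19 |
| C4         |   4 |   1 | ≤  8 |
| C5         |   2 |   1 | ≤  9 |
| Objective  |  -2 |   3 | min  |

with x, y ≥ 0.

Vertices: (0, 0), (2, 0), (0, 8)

Evaluate the objective at each vertex of the feasible region:
  z(0, 0) = 0
  z(2, 0) = -4  ←
  z(0, 8) = 24
The minimum is at x = 2, y = 0.

(2, 0)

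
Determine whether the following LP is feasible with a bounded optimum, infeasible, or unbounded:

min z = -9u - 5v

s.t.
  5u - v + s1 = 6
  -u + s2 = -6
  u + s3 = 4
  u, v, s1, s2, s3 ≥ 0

Infeasible (no feasible solution exists)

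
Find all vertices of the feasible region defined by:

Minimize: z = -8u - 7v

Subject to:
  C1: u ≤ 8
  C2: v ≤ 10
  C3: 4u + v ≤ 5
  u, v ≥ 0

(0, 0), (1.25, 0), (0, 5)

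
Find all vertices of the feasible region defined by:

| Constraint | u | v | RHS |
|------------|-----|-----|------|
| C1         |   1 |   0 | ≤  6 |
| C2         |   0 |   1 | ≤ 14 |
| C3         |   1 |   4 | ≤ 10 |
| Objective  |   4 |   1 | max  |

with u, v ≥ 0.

(0, 0), (6, 0), (6, 1), (0, 2.5)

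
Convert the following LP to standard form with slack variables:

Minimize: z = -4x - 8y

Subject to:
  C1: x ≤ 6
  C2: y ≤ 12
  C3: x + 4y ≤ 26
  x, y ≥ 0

min z = -4x - 8y

s.t.
  x + s1 = 6
  y + s2 = 12
  x + 4y + s3 = 26
  x, y, s1, s2, s3 ≥ 0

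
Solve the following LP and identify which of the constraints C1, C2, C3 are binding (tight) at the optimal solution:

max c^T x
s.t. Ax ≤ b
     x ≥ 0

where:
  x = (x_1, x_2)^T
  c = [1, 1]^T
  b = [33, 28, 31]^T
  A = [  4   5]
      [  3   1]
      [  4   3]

At x_1 = 7, x_2 = 1, compute slack b - a·x for each constraint:
  C1: 33 − 33 = 0  (binding)
  C2: 28 − 22 = 6  (slack)
  C3: 31 − 31 = 0  (binding)

Optimal: x_1 = 7, x_2 = 1
Binding: C1, C3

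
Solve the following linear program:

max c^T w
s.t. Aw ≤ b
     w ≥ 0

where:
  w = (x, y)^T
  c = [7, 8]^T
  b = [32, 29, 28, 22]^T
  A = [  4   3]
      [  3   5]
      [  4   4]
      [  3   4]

Evaluate the objective at each vertex of the feasible region:
  z(0, 0) = 0
  z(7, 0) = 49
  z(6, 1) = 50  ←
  z(0, 5.5) = 44
The maximum is at x = 6, y = 1.

x = 6, y = 1, z = 50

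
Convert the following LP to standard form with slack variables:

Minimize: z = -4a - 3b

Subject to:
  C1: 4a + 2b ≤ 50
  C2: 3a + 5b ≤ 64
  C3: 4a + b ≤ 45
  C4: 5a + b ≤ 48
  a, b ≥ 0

min z = -4a - 3b

s.t.
  4a + 2b + s1 = 50
  3a + 5b + s2 = 64
  4a + b + s3 = 45
  5a + b + s4 = 48
  a, b, s1, s2, s3, s4 ≥ 0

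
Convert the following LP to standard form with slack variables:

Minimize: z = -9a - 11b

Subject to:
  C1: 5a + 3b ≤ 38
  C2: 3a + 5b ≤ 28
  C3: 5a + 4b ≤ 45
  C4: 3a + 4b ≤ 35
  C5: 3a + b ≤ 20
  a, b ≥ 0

min z = -9a - 11b

s.t.
  5a + 3b + s1 = 38
  3a + 5b + s2 = 28
  5a + 4b + s3 = 45
  3a + 4b + s4 = 35
  3a + b + s5 = 20
  a, b, s1, s2, s3, s4, s5 ≥ 0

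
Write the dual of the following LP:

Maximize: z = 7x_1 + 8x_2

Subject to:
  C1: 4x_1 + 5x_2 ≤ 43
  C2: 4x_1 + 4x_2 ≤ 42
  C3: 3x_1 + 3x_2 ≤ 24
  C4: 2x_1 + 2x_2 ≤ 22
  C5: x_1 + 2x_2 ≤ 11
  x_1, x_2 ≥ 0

Primal max cᵀx s.t. Ax ≤ b, x ≥ 0  →  Dual min bᵀy s.t. Aᵀy ≥ c, y ≥ 0.

Minimize: z = 43y1 + 42y2 + 24y3 + 22y4 + 11y5

Subject to:
  4y1 + 4y2 + 3y3 + 2y4 + y5 ≥ 7
  5y1 + 4y2 + 3y3 + 2y4 + 2y5 ≥ 8
  y1, y2, y3, y4, y5 ≥ 0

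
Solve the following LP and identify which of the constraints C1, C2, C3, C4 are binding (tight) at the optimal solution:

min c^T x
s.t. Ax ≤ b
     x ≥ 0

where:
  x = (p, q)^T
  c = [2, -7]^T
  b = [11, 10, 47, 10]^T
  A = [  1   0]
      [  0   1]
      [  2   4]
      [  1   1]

At p = 0, q = 10, compute slack b - a·x for each constraint:
  C1: 11 − 0 = 11  (slack)
  C2: 10 − 10 = 0  (binding)
  C3: 47 − 40 = 7  (slack)
  C4: 10 − 10 = 0  (binding)

Optimal: p = 0, q = 10
Binding: C2, C4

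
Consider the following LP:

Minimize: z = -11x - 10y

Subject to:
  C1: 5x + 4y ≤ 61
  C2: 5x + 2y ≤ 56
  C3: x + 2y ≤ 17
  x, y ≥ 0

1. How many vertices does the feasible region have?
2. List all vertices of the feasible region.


1. 5
2. (0, 0), (11.2, 0), (10.2, 2.5), (9, 4), (0, 8.5)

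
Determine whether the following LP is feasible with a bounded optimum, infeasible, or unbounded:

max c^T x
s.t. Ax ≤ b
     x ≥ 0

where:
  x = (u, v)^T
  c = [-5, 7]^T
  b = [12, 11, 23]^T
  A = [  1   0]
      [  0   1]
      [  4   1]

Feasible with a bounded optimal solution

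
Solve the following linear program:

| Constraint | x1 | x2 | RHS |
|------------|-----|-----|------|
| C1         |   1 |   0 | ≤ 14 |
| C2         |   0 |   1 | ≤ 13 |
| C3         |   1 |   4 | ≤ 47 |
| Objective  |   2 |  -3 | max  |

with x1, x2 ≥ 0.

Evaluate the objective at each vertex of the feasible region:
  z(0, 0) = 0
  z(14, 0) = 28  ←
  z(14, 8.25) = 3.25
  z(0, 11.75) = -35.25
The maximum is at x1 = 14, x2 = 0.

x1 = 14, x2 = 0, z = 28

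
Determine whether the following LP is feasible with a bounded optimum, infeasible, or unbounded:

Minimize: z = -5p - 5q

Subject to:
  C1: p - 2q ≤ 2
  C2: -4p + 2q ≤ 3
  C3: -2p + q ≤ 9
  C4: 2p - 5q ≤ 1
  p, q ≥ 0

Unbounded (objective can decrease without bound)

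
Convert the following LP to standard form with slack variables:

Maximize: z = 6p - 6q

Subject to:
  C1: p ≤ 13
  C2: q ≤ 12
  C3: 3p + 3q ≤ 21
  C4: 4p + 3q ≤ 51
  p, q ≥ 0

max z = 6p - 6q

s.t.
  p + s1 = 13
  q + s2 = 12
  3p + 3q + s3 = 21
  4p + 3q + s4 = 51
  p, q, s1, s2, s3, s4 ≥ 0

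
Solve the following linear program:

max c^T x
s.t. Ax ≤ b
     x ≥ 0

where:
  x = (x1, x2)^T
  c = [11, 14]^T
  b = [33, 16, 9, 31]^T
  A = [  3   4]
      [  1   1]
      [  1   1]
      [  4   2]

Evaluate the objective at each vertex of the feasible region:
  z(0, 0) = 0
  z(7.75, 0) = 85.25
  z(6.5, 2.5) = 106.5
  z(3, 6) = 117  ←
  z(0, 8.25) = 115.5
The maximum is at x1 = 3, x2 = 6.

x1 = 3, x2 = 6, z = 117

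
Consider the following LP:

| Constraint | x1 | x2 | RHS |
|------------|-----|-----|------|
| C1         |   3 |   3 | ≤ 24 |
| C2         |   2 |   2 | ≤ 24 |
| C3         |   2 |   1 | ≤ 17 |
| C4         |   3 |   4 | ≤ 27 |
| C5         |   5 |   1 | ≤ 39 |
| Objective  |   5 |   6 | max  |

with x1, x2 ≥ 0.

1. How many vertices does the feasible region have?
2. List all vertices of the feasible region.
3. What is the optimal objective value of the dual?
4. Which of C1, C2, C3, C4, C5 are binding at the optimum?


1. 5
2. (0, 0), (7.8, 0), (7.75, 0.25), (5, 3), (0, 6.75)
3. 43
4. C1, C4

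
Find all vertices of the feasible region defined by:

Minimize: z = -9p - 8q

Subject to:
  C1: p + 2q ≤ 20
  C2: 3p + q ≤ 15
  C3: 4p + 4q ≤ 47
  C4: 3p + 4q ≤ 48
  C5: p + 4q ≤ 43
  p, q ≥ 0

(0, 0), (5, 0), (2, 9), (0, 10)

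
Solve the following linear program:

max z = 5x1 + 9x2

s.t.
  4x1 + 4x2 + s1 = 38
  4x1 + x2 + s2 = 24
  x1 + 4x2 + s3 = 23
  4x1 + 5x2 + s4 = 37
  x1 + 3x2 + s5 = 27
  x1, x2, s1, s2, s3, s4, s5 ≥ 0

Evaluate the objective at each vertex of the feasible region:
  z(0, 0) = 0
  z(6, 0) = 30
  z(5.188, 3.25) = 55.19
  z(3, 5) = 60  ←
  z(0, 5.75) = 51.75
The maximum is at x1 = 3, x2 = 5.

x1 = 3, x2 = 5, z = 60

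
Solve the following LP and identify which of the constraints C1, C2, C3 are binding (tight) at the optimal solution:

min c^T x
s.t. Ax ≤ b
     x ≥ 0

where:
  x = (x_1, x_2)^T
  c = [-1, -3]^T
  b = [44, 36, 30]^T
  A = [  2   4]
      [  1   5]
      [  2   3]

At x_1 = 6, x_2 = 6, compute slack b - a·x for each constraint:
  C1: 44 − 36 = 8  (slack)
  C2: 36 − 36 = 0  (binding)
  C3: 30 − 30 = 0  (binding)

Optimal: x_1 = 6, x_2 = 6
Binding: C2, C3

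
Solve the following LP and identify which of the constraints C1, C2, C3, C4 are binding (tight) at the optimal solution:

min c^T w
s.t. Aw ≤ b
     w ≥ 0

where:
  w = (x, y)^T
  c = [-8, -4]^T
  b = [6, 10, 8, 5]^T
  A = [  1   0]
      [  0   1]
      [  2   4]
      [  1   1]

At x = 4, y = 0, compute slack b - a·x for each constraint:
  C1: 6 − 4 = 2  (slack)
  C2: 10 − 0 = 10  (slack)
  C3: 8 − 8 = 0  (binding)
  C4: 5 − 4 = 1  (slack)

Optimal: x = 4, y = 0
Binding: C3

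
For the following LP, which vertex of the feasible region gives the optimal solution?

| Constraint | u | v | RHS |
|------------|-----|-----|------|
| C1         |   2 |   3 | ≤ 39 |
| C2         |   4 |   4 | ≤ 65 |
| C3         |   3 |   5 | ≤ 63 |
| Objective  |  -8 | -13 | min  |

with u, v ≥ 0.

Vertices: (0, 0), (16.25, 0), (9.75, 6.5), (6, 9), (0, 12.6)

Evaluate the objective at each vertex of the feasible region:
  z(0, 0) = 0
  z(16.25, 0) = -130
  z(9.75, 6.5) = -162.5
  z(6, 9) = -165  ←
  z(0, 12.6) = -163.8
The minimum is at u = 6, v = 9.

(6, 9)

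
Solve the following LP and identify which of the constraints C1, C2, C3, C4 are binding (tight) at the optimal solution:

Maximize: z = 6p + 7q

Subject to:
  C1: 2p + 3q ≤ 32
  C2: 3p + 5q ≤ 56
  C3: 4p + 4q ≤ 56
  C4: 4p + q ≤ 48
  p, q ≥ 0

At p = 10, q = 4, compute slack b - a·x for each constraint:
  C1: 32 − 32 = 0  (binding)
  C2: 56 − 50 = 6  (slack)
  C3: 56 − 56 = 0  (binding)
  C4: 48 − 44 = 4  (slack)

Optimal: p = 10, q = 4
Binding: C1, C3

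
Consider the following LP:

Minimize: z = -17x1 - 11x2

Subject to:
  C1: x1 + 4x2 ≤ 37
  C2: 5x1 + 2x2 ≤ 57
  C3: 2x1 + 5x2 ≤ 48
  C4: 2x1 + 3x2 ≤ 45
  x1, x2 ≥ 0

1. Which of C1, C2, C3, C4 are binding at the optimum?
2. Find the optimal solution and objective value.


1. C2, C3
2. x1 = 9, x2 = 6, z = -219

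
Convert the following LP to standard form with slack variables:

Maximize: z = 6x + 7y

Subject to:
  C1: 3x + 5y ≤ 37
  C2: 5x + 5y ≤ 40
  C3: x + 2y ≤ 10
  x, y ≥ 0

max z = 6x + 7y

s.t.
  3x + 5y + s1 = 37
  5x + 5y + s2 = 40
  x + 2y + s3 = 10
  x, y, s1, s2, s3 ≥ 0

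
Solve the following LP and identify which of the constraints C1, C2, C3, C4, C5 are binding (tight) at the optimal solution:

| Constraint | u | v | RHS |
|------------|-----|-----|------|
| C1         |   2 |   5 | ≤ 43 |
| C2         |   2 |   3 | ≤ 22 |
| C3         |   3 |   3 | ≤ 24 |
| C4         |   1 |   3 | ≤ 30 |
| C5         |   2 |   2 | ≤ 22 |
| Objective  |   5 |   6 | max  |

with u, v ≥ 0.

At u = 2, v = 6, compute slack b - a·x for each constraint:
  C1: 43 − 34 = 9  (slack)
  C2: 22 − 22 = 0  (binding)
  C3: 24 − 24 = 0  (binding)
  C4: 30 − 20 = 10  (slack)
  C5: 22 − 16 = 6  (slack)

Optimal: u = 2, v = 6
Binding: C2, C3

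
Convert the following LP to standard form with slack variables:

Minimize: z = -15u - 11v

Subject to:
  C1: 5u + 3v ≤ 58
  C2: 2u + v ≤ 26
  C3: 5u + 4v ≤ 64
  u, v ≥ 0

min z = -15u - 11v

s.t.
  5u + 3v + s1 = 58
  2u + v + s2 = 26
  5u + 4v + s3 = 64
  u, v, s1, s2, s3 ≥ 0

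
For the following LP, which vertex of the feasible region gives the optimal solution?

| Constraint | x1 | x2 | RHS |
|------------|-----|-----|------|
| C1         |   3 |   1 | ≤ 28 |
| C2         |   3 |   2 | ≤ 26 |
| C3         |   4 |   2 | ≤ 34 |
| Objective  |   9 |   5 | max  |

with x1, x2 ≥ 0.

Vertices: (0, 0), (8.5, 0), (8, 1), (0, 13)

Evaluate the objective at each vertex of the feasible region:
  z(0, 0) = 0
  z(8.5, 0) = 76.5
  z(8, 1) = 77  ←
  z(0, 13) = 65
The maximum is at x1 = 8, x2 = 1.

(8, 1)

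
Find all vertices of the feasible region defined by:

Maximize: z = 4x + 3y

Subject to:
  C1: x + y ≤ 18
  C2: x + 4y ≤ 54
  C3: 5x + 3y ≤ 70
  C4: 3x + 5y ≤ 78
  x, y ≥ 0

(0, 0), (14, 0), (8, 10), (6, 12), (0, 13.5)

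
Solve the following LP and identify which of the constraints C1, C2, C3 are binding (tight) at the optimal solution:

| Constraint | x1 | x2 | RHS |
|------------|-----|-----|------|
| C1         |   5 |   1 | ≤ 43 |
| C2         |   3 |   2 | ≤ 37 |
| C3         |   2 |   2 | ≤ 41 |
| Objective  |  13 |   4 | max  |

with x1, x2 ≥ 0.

At x1 = 7, x2 = 8, compute slack b - a·x for each constraint:
  C1: 43 − 43 = 0  (binding)
  C2: 37 − 37 = 0  (binding)
  C3: 41 − 30 = 11  (slack)

Optimal: x1 = 7, x2 = 8
Binding: C1, C2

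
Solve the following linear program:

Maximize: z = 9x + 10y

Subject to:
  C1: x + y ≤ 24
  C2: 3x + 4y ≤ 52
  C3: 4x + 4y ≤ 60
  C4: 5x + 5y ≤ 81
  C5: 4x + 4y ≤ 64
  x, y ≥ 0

Evaluate the objective at each vertex of the feasible region:
  z(0, 0) = 0
  z(15, 0) = 135
  z(8, 7) = 142  ←
  z(0, 13) = 130
The maximum is at x = 8, y = 7.

x = 8, y = 7, z = 142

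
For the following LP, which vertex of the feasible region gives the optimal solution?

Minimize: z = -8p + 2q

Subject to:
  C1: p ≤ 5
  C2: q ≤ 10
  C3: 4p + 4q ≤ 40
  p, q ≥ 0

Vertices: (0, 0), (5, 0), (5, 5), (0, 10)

Evaluate the objective at each vertex of the feasible region:
  z(0, 0) = 0
  z(5, 0) = -40  ←
  z(5, 5) = -30
  z(0, 10) = 20
The minimum is at p = 5, q = 0.

(5, 0)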